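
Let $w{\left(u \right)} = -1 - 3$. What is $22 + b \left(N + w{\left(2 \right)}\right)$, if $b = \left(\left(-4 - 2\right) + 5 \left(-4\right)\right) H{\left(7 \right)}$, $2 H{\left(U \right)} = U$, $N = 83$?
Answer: $-7167$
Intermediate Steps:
$H{\left(U \right)} = \frac{U}{2}$
$w{\left(u \right)} = -4$
$b = -91$ ($b = \left(\left(-4 - 2\right) + 5 \left(-4\right)\right) \frac{1}{2} \cdot 7 = \left(\left(-4 - 2\right) - 20\right) \frac{7}{2} = \left(-6 - 20\right) \frac{7}{2} = \left(-26\right) \frac{7}{2} = -91$)
$22 + b \left(N + w{\left(2 \right)}\right) = 22 - 91 \left(83 - 4\right) = 22 - 7189 = -7167$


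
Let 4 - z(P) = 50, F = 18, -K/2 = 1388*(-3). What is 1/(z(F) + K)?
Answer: 1/8282 ≈ 0.00012074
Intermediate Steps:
K = 8328 (K = -2776*(-3) = -2*(-4164) = 8328)
z(P) = -46 (z(P) = 4 - 1*50 = 4 - 50 = -46)
1/(z(F) + K) = 1/(-46 + 8328) = 1/8282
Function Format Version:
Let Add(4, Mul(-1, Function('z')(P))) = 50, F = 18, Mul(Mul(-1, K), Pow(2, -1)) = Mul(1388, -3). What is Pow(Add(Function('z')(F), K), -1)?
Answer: Rational(1, 8282) ≈ 0.00012074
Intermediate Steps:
K = 8328 (K = Mul(-2, Mul(1388, -3)) = Mul(-2, -4164) = 8328)
Function('z')(P) = -46 (Function('z')(P) = Add(4, Mul(-1, 50)) = Add(4, -50) = -46)
Pow(Add(Function('z')(F), K), -1) = Pow(Add(-46, 8328), -1) = Pow(8282, -1) = Rational(1, 8282)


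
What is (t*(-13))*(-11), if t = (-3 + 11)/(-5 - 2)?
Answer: -1144/7 ≈ -163.43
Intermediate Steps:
t = -8/7 (t = 8/(-7) = 8*(-⅐) = -8/7 ≈ -1.1429)
(t*(-13))*(-11) = -8/7*(-13)*(-11) = (104/7)*(-11) = -1144/7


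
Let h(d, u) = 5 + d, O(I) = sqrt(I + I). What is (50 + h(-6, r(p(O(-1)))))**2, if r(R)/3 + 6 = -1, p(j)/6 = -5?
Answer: 2401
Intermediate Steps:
O(I) = sqrt(2)*sqrt(I) (O(I) = sqrt(2*I) = sqrt(2)*sqrt(I))
p(j) = -30 (p(j) = 6*(-5) = -30)
r(R) = -21 (r(R) = -18 + 3*(-1) = -18 - 3 = -21)
(50 + h(-6, r(p(O(-1)))))**2 = (50 + (5 - 6))**2 = (50 - 1)**2 = 49**2 = 2401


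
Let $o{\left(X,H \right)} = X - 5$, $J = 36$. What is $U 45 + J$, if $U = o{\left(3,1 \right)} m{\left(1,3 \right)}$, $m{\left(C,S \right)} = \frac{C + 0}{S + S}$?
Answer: $21$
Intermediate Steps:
$m{\left(C,S \right)} = \frac{C}{2 S}$
$o{\left(X,H \right)} = -5 + X$
$U = - \frac{1}{3}$ ($U = \left(-5 + 3\right) \frac{1}{2} \cdot 1 \cdot \frac{1}{3} = - 2 \cdot \frac{1}{2} \cdot 1 \cdot \frac{1}{3} = \left(-2\right) \frac{1}{6} = - \frac{1}{3} \approx -0.33333$)
$U 45 + J = \left(- \frac{1}{3}\right) 45 + 36 = -15 + 36 = 21$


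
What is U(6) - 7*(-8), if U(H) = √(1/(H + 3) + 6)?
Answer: 56 + √55/3 ≈ 58.472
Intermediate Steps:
U(H) = √(6 + 1/(3 + H)) (U(H) = √(1/(3 + H) + 6) = √(6 + 1/(3 + H)))
U(6) - 7*(-8) = √((19 + 6*6)/(3 + 6)) - 7*(-8) = √((19 + 36)/9) + 56 = √((⅑)*55) + 56 = √(55/9) + 56 = √55/3 + 56 = 56 + √55/3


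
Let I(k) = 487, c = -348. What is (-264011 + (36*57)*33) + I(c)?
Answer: -195808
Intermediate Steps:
(-264011 + (36*57)*33) + I(c) = (-264011 + (36*57)*33) + 487 = (-264011 + 2052*33) + 487 = (-264011 + 67716) + 487 = -196295 + 487 = -195808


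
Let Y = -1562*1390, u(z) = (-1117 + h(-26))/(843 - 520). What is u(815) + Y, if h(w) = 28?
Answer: -701292229/323 ≈ -2.1712e+6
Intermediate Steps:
u(z) = -1089/323 (u(z) = (-1117 + 28)/(843 - 520) = -1089/323)
Y = -2171180
u(815) + Y = -1089/323 - 2171180 = -701292229/323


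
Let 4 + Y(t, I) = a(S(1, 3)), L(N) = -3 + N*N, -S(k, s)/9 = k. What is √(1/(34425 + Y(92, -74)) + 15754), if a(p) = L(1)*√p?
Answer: √(22114890919370796608283 + 7108831662*I)/1184805277 ≈ 125.51 + 2.0173e-11*I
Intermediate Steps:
S(k, s) = -9*k
L(N) = -3 + N²
a(p) = -2*√p (a(p) = (-3 + 1²)*√p = (-3 + 1)*√p = -2*√p)
Y(t, I) = -4 - 6*I (Y(t, I) = -4 - 2*3*I = -4 - 6*I)
√(1/(34425 + Y(92, -74)) + 15754) = √(1/(34425 + (-4 - 6*I)) + 15754) = √(1/(34421 - 6*I) + 15754) = √((34421 + 6*I)/1184805277 + 15754) = √(15754 + (34421 + 6*I)/1184805277)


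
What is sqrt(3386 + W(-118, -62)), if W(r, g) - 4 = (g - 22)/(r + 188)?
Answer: 4*sqrt(5295)/5 ≈ 58.213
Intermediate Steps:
W(r, g) = 4 + (-22 + g)/(188 + r) (W(r, g) = 4 + (g - 22)/(r + 188) = 4 + (-22 + g)/(188 + r))
sqrt(3386 + W(-118, -62)) = sqrt(3386 + (730 - 62 + 4*(-118))/(188 - 118)) = sqrt(3386 + (730 - 62 - 472)/70) = sqrt(3386 + (1/70)*196) = sqrt(3386 + 14/5) = sqrt(16944/5) = 4*sqrt(5295)/5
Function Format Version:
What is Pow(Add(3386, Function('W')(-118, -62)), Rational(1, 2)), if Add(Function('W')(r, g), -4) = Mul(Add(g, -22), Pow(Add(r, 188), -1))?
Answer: Mul(Rational(4, 5), Pow(5295, Rational(1, 2))) ≈ 58.213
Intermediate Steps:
Function('W')(r, g) = Add(4, Mul(Pow(Add(188, r), -1), Add(-22, g))) (Function('W')(r, g) = Add(4, Mul(Add(g, -22), Pow(Add(r, 188), -1))) = Add(4, Mul(Add(-22, g), Pow(Add(188, r), -1))) = Add(4, Mul(Pow(Add(188, r), -1), Add(-22, g))))
Pow(Add(3386, Function('W')(-118, -62)), Rational(1, 2)) = Pow(Add(3386, Mul(Pow(Add(188, -118), -1), Add(730, -62, Mul(4, -118)))), Rational(1, 2)) = Pow(Add(3386, Mul(Pow(70, -1), Add(730, -62, -472))), Rational(1, 2)) = Pow(Add(3386, Mul(Rational(1, 70), 196)), Rational(1, 2)) = Pow(Add(3386, Rational(14, 5)), Rational(1, 2)) = Pow(Rational(16944, 5), Rational(1, 2)) = Mul(Rational(4, 5), Pow(5295, Rational(1, 2)))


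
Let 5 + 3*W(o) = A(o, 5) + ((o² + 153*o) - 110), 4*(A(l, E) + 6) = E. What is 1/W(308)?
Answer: 12/567473 ≈ 2.1146e-5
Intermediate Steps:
A(l, E) = -6 + E/4
W(o) = -479/12 + 51*o + o²/3 (W(o) = -5/3 + ((-6 + (¼)*5) + ((o² + 153*o) - 110))/3 = -5/3 + ((-6 + 5/4) + (-110 + o² + 153*o))/3 = -5/3 + (-19/4 + (-110 + o² + 153*o))/3 = -5/3 + (-459/4 + o² + 153*o)/3 = -5/3 + (-153/4 + 51*o + o²/3) = -479/12 + 51*o + o²/3)
1/W(308) = 1/(-479/12 + 51*308 + (⅓)*308²) = 1/(-479/12 + 15708 + (⅓)*94864) = 1/(-479/12 + 15708 + 94864/3) = 1/(567473/12) = 12/567473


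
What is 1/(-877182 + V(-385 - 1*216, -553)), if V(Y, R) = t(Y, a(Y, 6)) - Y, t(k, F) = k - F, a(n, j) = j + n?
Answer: -1/876587 ≈ -1.1408e-6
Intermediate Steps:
V(Y, R) = -6 - Y (V(Y, R) = (Y - (6 + Y)) - Y = (Y + (-6 - Y)) - Y = -6 - Y)
1/(-877182 + V(-385 - 1*216, -553)) = 1/(-877182 + (-6 - (-385 - 1*216))) = 1/(-877182 + (-6 - (-385 - 216))) = 1/(-877182 + (-6 - 1*(-601))) = 1/(-877182 + (-6 + 601)) = 1/(-877182 + 595) = 1/(-876587) = -1/876587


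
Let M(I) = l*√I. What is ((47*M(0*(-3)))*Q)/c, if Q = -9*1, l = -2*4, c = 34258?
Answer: 0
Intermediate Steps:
l = -8
Q = -9
M(I) = -8*√I
((47*M(0*(-3)))*Q)/c = ((47*(-8*√(0*(-3))))*(-9))/34258 = ((47*(-8*√0))*(-9))*(1/34258) = ((47*(-8*0))*(-9))*(1/34258) = ((47*0)*(-9))*(1/34258) = (0*(-9))*(1/34258) = 0*(1/34258) = 0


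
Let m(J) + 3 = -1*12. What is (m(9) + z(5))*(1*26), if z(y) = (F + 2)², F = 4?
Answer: 546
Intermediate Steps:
m(J) = -15 (m(J) = -3 - 1*12 = -3 - 12 = -15)
z(y) = 36 (z(y) = (4 + 2)² = 6² = 36)
(m(9) + z(5))*(1*26) = (-15 + 36)*(1*26) = 21*26 = 546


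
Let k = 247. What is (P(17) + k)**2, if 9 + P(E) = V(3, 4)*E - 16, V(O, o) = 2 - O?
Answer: 42025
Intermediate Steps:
P(E) = -25 - E (P(E) = -9 + ((2 - 1*3)*E - 16) = -9 + ((2 - 3)*E - 16) = -9 + (-E - 16) = -9 + (-16 - E) = -25 - E)
(P(17) + k)**2 = ((-25 - 1*17) + 247)**2 = ((-25 - 17) + 247)**2 = (-42 + 247)**2 = 205**2 = 42025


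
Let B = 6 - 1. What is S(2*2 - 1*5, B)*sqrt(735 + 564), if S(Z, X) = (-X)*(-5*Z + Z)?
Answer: -20*sqrt(1299) ≈ -720.83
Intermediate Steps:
B = 5
S(Z, X) = 4*X*Z (S(Z, X) = (-X)*(-4*Z) = 4*X*Z)
S(2*2 - 1*5, B)*sqrt(735 + 564) = (4*5*(2*2 - 1*5))*sqrt(735 + 564) = (4*5*(4 - 5))*sqrt(1299) = (4*5*(-1))*sqrt(1299) = -20*sqrt(1299)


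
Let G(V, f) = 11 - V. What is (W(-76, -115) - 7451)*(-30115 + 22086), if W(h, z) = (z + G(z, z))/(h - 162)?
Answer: 2034031303/34 ≈ 5.9824e+7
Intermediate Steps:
W(h, z) = 11/(-162 + h) (W(h, z) = (z + (11 - z))/(h - 162) = 11/(-162 + h))
(W(-76, -115) - 7451)*(-30115 + 22086) = (11/(-162 - 76) - 7451)*(-30115 + 22086) = (11/(-238) - 7451)*(-8029) = (11*(-1/238) - 7451)*(-8029) = (-11/238 - 7451)*(-8029) = -1773349/238*(-8029) = 2034031303/34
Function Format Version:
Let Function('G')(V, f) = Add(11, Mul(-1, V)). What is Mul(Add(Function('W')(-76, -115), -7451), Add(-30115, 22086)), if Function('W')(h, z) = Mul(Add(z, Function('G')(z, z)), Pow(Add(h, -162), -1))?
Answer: Rational(2034031303, 34) ≈ 5.9824e+7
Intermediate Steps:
Function('W')(h, z) = Mul(11, Pow(Add(-162, h), -1)) (Function('W')(h, z) = Mul(Add(z, Add(11, Mul(-1, z))), Pow(Add(h, -162), -1)) = Mul(11, Pow(Add(-162, h), -1)))
Mul(Add(Function('W')(-76, -115), -7451), Add(-30115, 22086)) = Mul(Add(Mul(11, Pow(Add(-162, -76), -1)), -7451), Add(-30115, 22086)) = Mul(Add(Mul(11, Pow(-238, -1)), -7451), -8029) = Mul(Add(Mul(11, Rational(-1, 238)), -7451), -8029) = Mul(Add(Rational(-11, 238), -7451), -8029) = Mul(Rational(-1773349, 238), -8029) = Rational(2034031303, 34)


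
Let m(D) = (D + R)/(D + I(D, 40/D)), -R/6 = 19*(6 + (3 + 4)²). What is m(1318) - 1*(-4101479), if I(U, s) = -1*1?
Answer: 5401642891/1317 ≈ 4.1015e+6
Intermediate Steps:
I(U, s) = -1
R = -6270 (R = -114*(6 + (3 + 4)²) = -114*(6 + 7²) = -114*(6 + 49) = -114*55 = -6*1045 = -6270)
m(D) = (-6270 + D)/(-1 + D) (m(D) = (D - 6270)/(D - 1) = (-6270 + D)/(-1 + D))
m(1318) - 1*(-4101479) = (-6270 + 1318)/(-1 + 1318) - 1*(-4101479) = -4952/1317 + 4101479 = 5401642891/1317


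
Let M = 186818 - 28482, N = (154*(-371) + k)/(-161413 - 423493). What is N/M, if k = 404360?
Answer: -173613/46305838208 ≈ -3.7493e-6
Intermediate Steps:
N = -173613/292453 (N = (154*(-371) + 404360)/(-161413 - 423493) = (-57134 + 404360)/(-584906) = 347226*(-1/584906) = -173613/292453 ≈ -0.59364)
M = 158336
N/M = -173613/292453/158336 = -173613/292453*1/158336 = -173613/46305838208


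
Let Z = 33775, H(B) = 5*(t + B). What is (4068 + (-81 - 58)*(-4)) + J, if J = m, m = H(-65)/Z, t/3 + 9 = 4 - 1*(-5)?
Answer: 6247011/1351 ≈ 4624.0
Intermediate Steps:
t = 0 (t = -27 + 3*(4 - 1*(-5)) = -27 + 3*(4 + 5) = -27 + 3*9 = -27 + 27 = 0)
H(B) = 5*B (H(B) = 5*(0 + B) = 5*B)
m = -13/1351 (m = (5*(-65))/33775 = -325*1/33775 = -13/1351 ≈ -0.0096225)
J = -13/1351 ≈ -0.0096225
(4068 + (-81 - 58)*(-4)) + J = (4068 + (-81 - 58)*(-4)) - 13/1351 = (4068 - 139*(-4)) - 13/1351 = (4068 + 556) - 13/1351 = 4624 - 13/1351 = 6247011/1351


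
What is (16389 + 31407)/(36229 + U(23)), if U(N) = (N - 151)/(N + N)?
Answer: 157044/119029 ≈ 1.3194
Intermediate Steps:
U(N) = (-151 + N)/(2*N) (U(N) = (-151 + N)/((2*N)) = (-151 + N)*(1/(2*N)) = (-151 + N)/(2*N))
(16389 + 31407)/(36229 + U(23)) = (16389 + 31407)/(36229 + (½)*(-151 + 23)/23) = 47796/(36229 + (½)*(1/23)*(-128)) = 47796/(36229 - 64/23) = 47796/(833203/23) = 47796*(23/833203) = 157044/119029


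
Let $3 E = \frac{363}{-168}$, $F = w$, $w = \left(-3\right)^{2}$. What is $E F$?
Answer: $- \frac{363}{56} \approx -6.4821$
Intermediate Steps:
$w = 9$
$F = 9$
$E = - \frac{121}{168}$ ($E = \frac{363 \frac{1}{-168}}{3} = \frac{363 \left(- \frac{1}{168}\right)}{3} = \frac{1}{3} \left(- \frac{121}{56}\right) = - \frac{121}{168} \approx -0.72024$)
$E F = \left(- \frac{121}{168}\right) 9 = - \frac{363}{56}$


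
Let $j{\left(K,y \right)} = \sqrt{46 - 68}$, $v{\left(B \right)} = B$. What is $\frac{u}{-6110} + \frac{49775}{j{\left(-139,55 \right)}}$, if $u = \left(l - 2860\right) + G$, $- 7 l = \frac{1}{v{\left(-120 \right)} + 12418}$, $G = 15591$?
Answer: $- \frac{219192173}{105197092} - \frac{4525 i \sqrt{22}}{2} \approx -2.0836 - 10612.0 i$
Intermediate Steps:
$j{\left(K,y \right)} = i \sqrt{22}$ ($j{\left(K,y \right)} = \sqrt{-22} = i \sqrt{22}$)
$l = - \frac{1}{86086}$ ($l = - \frac{1}{7 \left(-120 + 12418\right)} = - \frac{1}{7 \cdot 12298} = \left(- \frac{1}{7}\right) \frac{1}{12298} = - \frac{1}{86086} \approx -1.1616 \cdot 10^{-5}$)
$u = \frac{1095960865}{86086}$ ($u = \left(- \frac{1}{86086} - 2860\right) + 15591 = - \frac{246205961}{86086} + 15591 = \frac{1095960865}{86086} \approx 12731.0$)
$\frac{u}{-6110} + \frac{49775}{j{\left(-139,55 \right)}} = \frac{1095960865}{86086 \left(-6110\right)} + \frac{49775}{i \sqrt{22}} = \frac{1095960865}{86086} \left(- \frac{1}{6110}\right) + 49775 \left(- \frac{i \sqrt{22}}{22}\right) = - \frac{219192173}{105197092} - \frac{4525 i \sqrt{22}}{2}$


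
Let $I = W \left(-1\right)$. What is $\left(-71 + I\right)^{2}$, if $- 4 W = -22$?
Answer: $\frac{23409}{4} \approx 5852.3$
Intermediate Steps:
$W = \frac{11}{2}$ ($W = \left(- \frac{1}{4}\right) \left(-22\right) = \frac{11}{2} \approx 5.5$)
$I = - \frac{11}{2}$ ($I = \frac{11}{2} \left(-1\right) = - \frac{11}{2} \approx -5.5$)
$\left(-71 + I\right)^{2} = \left(-71 - \frac{11}{2}\right)^{2} = \left(- \frac{153}{2}\right)^{2} = \frac{23409}{4}$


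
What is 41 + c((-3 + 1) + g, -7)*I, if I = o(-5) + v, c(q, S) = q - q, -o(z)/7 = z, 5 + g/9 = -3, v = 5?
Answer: 41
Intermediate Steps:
g = -72 (g = -45 + 9*(-3) = -45 - 27 = -72)
o(z) = -7*z
c(q, S) = 0
I = 40 (I = -7*(-5) + 5 = 35 + 5 = 40)
41 + c((-3 + 1) + g, -7)*I = 41 + 0*40 = 41 + 0 = 41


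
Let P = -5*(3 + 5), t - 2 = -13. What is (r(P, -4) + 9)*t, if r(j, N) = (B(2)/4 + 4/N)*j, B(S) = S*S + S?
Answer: 121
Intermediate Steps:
t = -11 (t = 2 - 13 = -11)
B(S) = S + S**2 (B(S) = S**2 + S = S + S**2)
P = -40 (P = -5*8 = -40)
r(j, N) = j*(3/2 + 4/N) (r(j, N) = ((2*(1 + 2))/4 + 4/N)*j = ((2*3)*(1/4) + 4/N)*j = (6*(1/4) + 4/N)*j = (3/2 + 4/N)*j = j*(3/2 + 4/N))
(r(P, -4) + 9)*t = ((1/2)*(-40)*(8 + 3*(-4))/(-4) + 9)*(-11) = ((1/2)*(-40)*(-1/4)*(8 - 12) + 9)*(-11) = ((1/2)*(-40)*(-1/4)*(-4) + 9)*(-11) = (-20 + 9)*(-11) = -11*(-11) = 121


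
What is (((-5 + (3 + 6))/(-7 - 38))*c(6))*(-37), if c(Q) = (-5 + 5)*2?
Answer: 0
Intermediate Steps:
c(Q) = 0 (c(Q) = 0*2 = 0)
(((-5 + (3 + 6))/(-7 - 38))*c(6))*(-37) = (((-5 + (3 + 6))/(-7 - 38))*0)*(-37) = (((-5 + 9)/(-45))*0)*(-37) = ((4*(-1/45))*0)*(-37) = -4/45*0*(-37) = 0*(-37) = 0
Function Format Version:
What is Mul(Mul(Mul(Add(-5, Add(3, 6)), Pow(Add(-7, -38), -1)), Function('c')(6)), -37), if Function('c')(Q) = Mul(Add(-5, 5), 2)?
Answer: 0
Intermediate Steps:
Function('c')(Q) = 0 (Function('c')(Q) = Mul(0, 2) = 0)
Mul(Mul(Mul(Add(-5, Add(3, 6)), Pow(Add(-7, -38), -1)), Function('c')(6)), -37) = Mul(Mul(Mul(Add(-5, Add(3, 6)), Pow(Add(-7, -38), -1)), 0), -37) = Mul(Mul(Mul(Add(-5, 9), Pow(-45, -1)), 0), -37) = Mul(Mul(Mul(4, Rational(-1, 45)), 0), -37) = Mul(Mul(Rational(-4, 45), 0), -37) = Mul(0, -37) = 0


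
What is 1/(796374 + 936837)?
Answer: 1/1733211 ≈ 5.7696e-7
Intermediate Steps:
1/(796374 + 936837) = 1/1733211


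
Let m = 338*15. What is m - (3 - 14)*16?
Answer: 5246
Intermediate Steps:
m = 5070
m - (3 - 14)*16 = 5070 - (3 - 14)*16 = 5070 - (-11)*16 = 5070 - 1*(-176) = 5070 + 176 = 5246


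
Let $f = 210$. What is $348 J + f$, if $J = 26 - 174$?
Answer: $-51294$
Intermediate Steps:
$J = -148$ ($J = 26 - 174 = -148$)
$348 J + f = 348 \left(-148\right) + 210 = -51504 + 210 = -51294$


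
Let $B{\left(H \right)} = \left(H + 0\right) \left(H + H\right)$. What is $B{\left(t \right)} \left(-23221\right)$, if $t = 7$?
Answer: $-2275658$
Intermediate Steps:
$B{\left(H \right)} = 2 H^{2}$ ($B{\left(H \right)} = H 2 H = 2 H^{2}$)
$B{\left(t \right)} \left(-23221\right) = 2 \cdot 7^{2} \left(-23221\right) = 2 \cdot 49 \left(-23221\right) = 98 \left(-23221\right) = -2275658$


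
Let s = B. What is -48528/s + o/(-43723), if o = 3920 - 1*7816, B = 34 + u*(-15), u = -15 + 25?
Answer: 530560420/1267967 ≈ 418.43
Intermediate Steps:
u = 10
B = -116 (B = 34 + 10*(-15) = 34 - 150 = -116)
s = -116
o = -3896 (o = 3920 - 7816 = -3896)
-48528/s + o/(-43723) = -48528/(-116) - 3896/(-43723) = -48528*(-1/116) - 3896*(-1/43723) = 12132/29 + 3896/43723 = 530560420/1267967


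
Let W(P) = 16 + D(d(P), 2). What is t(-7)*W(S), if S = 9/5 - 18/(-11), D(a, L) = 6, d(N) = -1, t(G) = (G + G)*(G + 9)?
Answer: -616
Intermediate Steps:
t(G) = 2*G*(9 + G) (t(G) = (2*G)*(9 + G) = 2*G*(9 + G))
S = 189/55 (S = 9*(1/5) - 18*(-1/11) = 9/5 + 18/11 = 189/55 ≈ 3.4364)
W(P) = 22 (W(P) = 16 + 6 = 22)
t(-7)*W(S) = (2*(-7)*(9 - 7))*22 = (2*(-7)*2)*22 = -28*22 = -616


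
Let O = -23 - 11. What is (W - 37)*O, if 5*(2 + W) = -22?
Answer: 7378/5 ≈ 1475.6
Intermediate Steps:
W = -32/5 (W = -2 + (1/5)*(-22) = -2 - 22/5 = -32/5 ≈ -6.4000)
O = -34
(W - 37)*O = (-32/5 - 37)*(-34) = -217/5*(-34) = 7378/5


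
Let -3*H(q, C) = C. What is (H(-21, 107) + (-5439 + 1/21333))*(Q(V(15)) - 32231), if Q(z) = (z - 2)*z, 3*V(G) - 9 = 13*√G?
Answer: 11193138686857/63999 - 467164252*√15/4923 ≈ 1.7453e+8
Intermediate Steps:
H(q, C) = -C/3
V(G) = 3 + 13*√G/3 (V(G) = 3 + (13*√G)/3 = 3 + 13*√G/3)
Q(z) = z*(-2 + z) (Q(z) = (-2 + z)*z = z*(-2 + z))
(H(-21, 107) + (-5439 + 1/21333))*(Q(V(15)) - 32231) = (-⅓*107 + (-5439 + 1/21333))*((3 + 13*√15/3)*(-2 + (3 + 13*√15/3)) - 32231) = (-107/3 + (-5439 + 1/21333))*((3 + 13*√15/3)*(1 + 13*√15/3) - 32231) = (-107/3 - 116030186/21333)*((1 + 13*√15/3)*(3 + 13*√15/3) - 32231) = -116791063*(-32231 + (1 + 13*√15/3)*(3 + 13*√15/3))/21333 = 3764292751553/21333 - 116791063*(1 + 13*√15/3)*(3 + 13*√15/3)/21333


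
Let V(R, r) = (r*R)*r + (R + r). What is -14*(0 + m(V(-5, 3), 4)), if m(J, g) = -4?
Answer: 56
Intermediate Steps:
V(R, r) = R + r + R*r² (V(R, r) = (R*r)*r + (R + r) = R*r² + (R + r) = R + r + R*r²)
-14*(0 + m(V(-5, 3), 4)) = -14*(0 - 4) = -14*(-4) = 56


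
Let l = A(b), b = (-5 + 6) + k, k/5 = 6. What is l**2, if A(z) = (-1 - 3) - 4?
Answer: 64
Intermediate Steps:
k = 30 (k = 5*6 = 30)
b = 31 (b = (-5 + 6) + 30 = 1 + 30 = 31)
A(z) = -8 (A(z) = -4 - 4 = -8)
l = -8
l**2 = (-8)**2 = 64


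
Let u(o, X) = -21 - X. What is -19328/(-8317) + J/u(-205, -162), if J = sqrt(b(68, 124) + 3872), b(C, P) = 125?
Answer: 19328/8317 + sqrt(3997)/141 ≈ 2.7723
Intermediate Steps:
J = sqrt(3997) (J = sqrt(125 + 3872) = sqrt(3997) ≈ 63.222)
-19328/(-8317) + J/u(-205, -162) = -19328/(-8317) + sqrt(3997)/(-21 - 1*(-162)) = -19328*(-1/8317) + sqrt(3997)/(-21 + 162) = 19328/8317 + sqrt(3997)/141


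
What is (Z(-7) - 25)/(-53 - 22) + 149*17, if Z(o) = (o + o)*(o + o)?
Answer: 63268/25 ≈ 2530.7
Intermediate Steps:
Z(o) = 4*o**2 (Z(o) = (2*o)*(2*o) = 4*o**2)
(Z(-7) - 25)/(-53 - 22) + 149*17 = (4*(-7)**2 - 25)/(-53 - 22) + 149*17 = (4*49 - 25)/(-75) + 2533 = (196 - 25)*(-1/75) + 2533 = 171*(-1/75) + 2533 = -57/25 + 2533 = 63268/25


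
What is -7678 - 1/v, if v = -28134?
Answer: -216012851/28134 ≈ -7678.0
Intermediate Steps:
-7678 - 1/v = -7678 - 1/(-28134) = -7678 - 1*(-1/28134) = -7678 + 1/28134 = -216012851/28134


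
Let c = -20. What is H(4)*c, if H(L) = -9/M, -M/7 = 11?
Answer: -180/77 ≈ -2.3377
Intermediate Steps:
M = -77 (M = -7*11 = -77)
H(L) = 9/77 (H(L) = -9/(-77) = -9*(-1/77) = 9/77)
H(4)*c = (9/77)*(-20) = -180/77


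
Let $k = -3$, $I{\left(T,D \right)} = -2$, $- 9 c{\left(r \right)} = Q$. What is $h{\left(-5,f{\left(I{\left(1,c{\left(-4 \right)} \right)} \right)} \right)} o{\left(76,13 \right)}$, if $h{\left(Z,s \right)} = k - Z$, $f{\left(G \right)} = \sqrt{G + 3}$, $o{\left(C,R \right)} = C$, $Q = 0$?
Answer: $152$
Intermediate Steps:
$c{\left(r \right)} = 0$ ($c{\left(r \right)} = \left(- \frac{1}{9}\right) 0 = 0$)
$f{\left(G \right)} = \sqrt{3 + G}$
$h{\left(Z,s \right)} = -3 - Z$
$h{\left(-5,f{\left(I{\left(1,c{\left(-4 \right)} \right)} \right)} \right)} o{\left(76,13 \right)} = \left(-3 - -5\right) 76 = \left(-3 + 5\right) 76 = 2 \cdot 76 = 152$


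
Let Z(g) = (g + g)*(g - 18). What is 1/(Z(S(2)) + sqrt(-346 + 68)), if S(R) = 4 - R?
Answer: -32/2187 - I*sqrt(278)/4374 ≈ -0.014632 - 0.0038119*I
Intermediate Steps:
Z(g) = 2*g*(-18 + g) (Z(g) = (2*g)*(-18 + g) = 2*g*(-18 + g))
1/(Z(S(2)) + sqrt(-346 + 68)) = 1/(2*(4 - 1*2)*(-18 + (4 - 1*2)) + sqrt(-346 + 68)) = 1/(2*(4 - 2)*(-18 + (4 - 2)) + sqrt(-278)) = 1/(2*2*(-18 + 2) + I*sqrt(278)) = 1/(2*2*(-16) + I*sqrt(278)) = 1/(-64 + I*sqrt(278))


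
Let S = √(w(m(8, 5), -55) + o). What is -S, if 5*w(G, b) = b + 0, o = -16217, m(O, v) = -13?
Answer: -2*I*√4057 ≈ -127.39*I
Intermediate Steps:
w(G, b) = b/5 (w(G, b) = (b + 0)/5 = b/5)
S = 2*I*√4057 (S = √((⅕)*(-55) - 16217) = √(-11 - 16217) = √(-16228) = 2*I*√4057 ≈ 127.39*I)
-S = -2*I*√4057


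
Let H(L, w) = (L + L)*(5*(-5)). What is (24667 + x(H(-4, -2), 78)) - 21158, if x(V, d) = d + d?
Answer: 3665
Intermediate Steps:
H(L, w) = -50*L (H(L, w) = (2*L)*(-25) = -50*L)
x(V, d) = 2*d
(24667 + x(H(-4, -2), 78)) - 21158 = (24667 + 2*78) - 21158 = (24667 + 156) - 21158 = 24823 - 21158 = 3665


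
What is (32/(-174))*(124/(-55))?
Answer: 1984/4785 ≈ 0.41463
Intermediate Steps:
(32/(-174))*(124/(-55)) = (32*(-1/174))*(124*(-1/55)) = -16/87*(-124/55) = 1984/4785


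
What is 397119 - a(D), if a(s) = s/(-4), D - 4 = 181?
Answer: 1588661/4 ≈ 3.9717e+5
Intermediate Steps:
D = 185 (D = 4 + 181 = 185)
a(s) = -s/4 (a(s) = s*(-1/4) = -s/4)
397119 - a(D) = 397119 - (-1)*185/4 = 397119 - 1*(-185/4) = 397119 + 185/4 = 1588661/4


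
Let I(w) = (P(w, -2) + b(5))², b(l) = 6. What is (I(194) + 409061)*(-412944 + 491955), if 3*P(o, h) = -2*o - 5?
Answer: 33554865546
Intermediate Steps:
P(o, h) = -5/3 - 2*o/3 (P(o, h) = (-2*o - 5)/3 = (-5 - 2*o)/3 = -5/3 - 2*o/3)
I(w) = (13/3 - 2*w/3)² (I(w) = ((-5/3 - 2*w/3) + 6)² = (13/3 - 2*w/3)²)
(I(194) + 409061)*(-412944 + 491955) = ((-13 + 2*194)²/9 + 409061)*(-412944 + 491955) = ((-13 + 388)²/9 + 409061)*79011 = ((⅑)*375² + 409061)*79011 = ((⅑)*140625 + 409061)*79011 = (15625 + 409061)*79011 = 424686*79011 = 33554865546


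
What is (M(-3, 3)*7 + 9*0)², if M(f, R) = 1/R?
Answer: 49/9 ≈ 5.4444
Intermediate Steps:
(M(-3, 3)*7 + 9*0)² = (7/3 + 9*0)² = ((⅓)*7 + 0)² = (7/3 + 0)² = (7/3)² = 49/9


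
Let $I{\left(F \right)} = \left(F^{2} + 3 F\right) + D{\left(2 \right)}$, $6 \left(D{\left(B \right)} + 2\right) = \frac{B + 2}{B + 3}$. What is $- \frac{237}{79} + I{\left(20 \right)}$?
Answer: $\frac{6827}{15} \approx 455.13$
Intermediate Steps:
$D{\left(B \right)} = -2 + \frac{2 + B}{6 \left(3 + B\right)}$ ($D{\left(B \right)} = -2 + \frac{\left(B + 2\right) \frac{1}{B + 3}}{6} = -2 + \frac{\left(2 + B\right) \frac{1}{3 + B}}{6} = -2 + \frac{\frac{1}{3 + B} \left(2 + B\right)}{6} = -2 + \frac{2 + B}{6 \left(3 + B\right)}$)
$I{\left(F \right)} = - \frac{28}{15} + F^{2} + 3 F$ ($I{\left(F \right)} = \left(F^{2} + 3 F\right) + \frac{-34 - 22}{6 \left(3 + 2\right)} = \left(F^{2} + 3 F\right) + \frac{-34 - 22}{6 \cdot 5} = \left(F^{2} + 3 F\right) + \frac{1}{6} \cdot \frac{1}{5} \left(-56\right) = \left(F^{2} + 3 F\right) - \frac{28}{15} = - \frac{28}{15} + F^{2} + 3 F$)
$- \frac{237}{79} + I{\left(20 \right)} = - \frac{237}{79} + \left(- \frac{28}{15} + 20^{2} + 3 \cdot 20\right) = \left(-237\right) \frac{1}{79} + \left(- \frac{28}{15} + 400 + 60\right) = -3 + \frac{6872}{15} = \frac{6827}{15}$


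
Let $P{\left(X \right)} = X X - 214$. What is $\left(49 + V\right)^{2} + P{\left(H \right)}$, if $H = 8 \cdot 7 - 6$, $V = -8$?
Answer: $3967$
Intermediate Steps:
$H = 50$ ($H = 56 - 6 = 50$)
$P{\left(X \right)} = -214 + X^{2}$ ($P{\left(X \right)} = X^{2} - 214 = -214 + X^{2}$)
$\left(49 + V\right)^{2} + P{\left(H \right)} = \left(49 - 8\right)^{2} - \left(214 - 50^{2}\right) = 41^{2} + \left(-214 + 2500\right) = 1681 + 2286 = 3967$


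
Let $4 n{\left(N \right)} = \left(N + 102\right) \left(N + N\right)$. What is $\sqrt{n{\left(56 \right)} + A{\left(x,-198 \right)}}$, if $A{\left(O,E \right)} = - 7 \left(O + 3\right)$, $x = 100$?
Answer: $23 \sqrt{7} \approx 60.852$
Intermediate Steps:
$n{\left(N \right)} = \frac{N \left(102 + N\right)}{2}$ ($n{\left(N \right)} = \frac{\left(N + 102\right) \left(N + N\right)}{4} = \frac{\left(102 + N\right) 2 N}{4} = \frac{2 N \left(102 + N\right)}{4} = \frac{N \left(102 + N\right)}{2}$)
$A{\left(O,E \right)} = -21 - 7 O$ ($A{\left(O,E \right)} = - 7 \left(3 + O\right) = -21 - 7 O$)
$\sqrt{n{\left(56 \right)} + A{\left(x,-198 \right)}} = \sqrt{\frac{1}{2} \cdot 56 \left(102 + 56\right) - 721} = \sqrt{\frac{1}{2} \cdot 56 \cdot 158 - 721} = \sqrt{4424 - 721} = \sqrt{3703} = 23 \sqrt{7}$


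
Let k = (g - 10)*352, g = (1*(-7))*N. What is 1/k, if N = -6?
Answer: 1/11264 ≈ 8.8778e-5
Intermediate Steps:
g = 42 (g = (1*(-7))*(-6) = -7*(-6) = 42)
k = 11264 (k = (42 - 10)*352 = 32*352 = 11264)
1/k = 1/11264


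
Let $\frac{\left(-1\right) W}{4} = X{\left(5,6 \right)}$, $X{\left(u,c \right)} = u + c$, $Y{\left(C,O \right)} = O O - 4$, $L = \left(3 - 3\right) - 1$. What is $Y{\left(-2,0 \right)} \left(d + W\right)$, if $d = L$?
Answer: $180$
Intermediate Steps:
$L = -1$ ($L = 0 - 1 = -1$)
$Y{\left(C,O \right)} = -4 + O^{2}$ ($Y{\left(C,O \right)} = O^{2} - 4 = -4 + O^{2}$)
$X{\left(u,c \right)} = c + u$
$W = -44$ ($W = - 4 \left(6 + 5\right) = \left(-4\right) 11 = -44$)
$d = -1$
$Y{\left(-2,0 \right)} \left(d + W\right) = \left(-4 + 0^{2}\right) \left(-1 - 44\right) = \left(-4 + 0\right) \left(-45\right) = \left(-4\right) \left(-45\right) = 180$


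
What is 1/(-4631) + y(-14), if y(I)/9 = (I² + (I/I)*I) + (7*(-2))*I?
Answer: 15754661/4631 ≈ 3402.0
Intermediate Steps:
y(I) = -117*I + 9*I² (y(I) = 9*((I² + (I/I)*I) + (7*(-2))*I) = 9*((I² + 1*I) - 14*I) = 9*((I² + I) - 14*I) = 9*((I + I²) - 14*I) = 9*(I² - 13*I) = -117*I + 9*I²)
1/(-4631) + y(-14) = 1/(-4631) + 9*(-14)*(-13 - 14) = -1/4631 + 9*(-14)*(-27) = -1/4631 + 3402 = 15754661/4631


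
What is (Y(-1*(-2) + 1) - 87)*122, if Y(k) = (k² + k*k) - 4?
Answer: -8906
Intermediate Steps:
Y(k) = -4 + 2*k² (Y(k) = (k² + k²) - 4 = 2*k² - 4 = -4 + 2*k²)
(Y(-1*(-2) + 1) - 87)*122 = ((-4 + 2*(-1*(-2) + 1)²) - 87)*122 = ((-4 + 2*(2 + 1)²) - 87)*122 = ((-4 + 2*3²) - 87)*122 = ((-4 + 2*9) - 87)*122 = ((-4 + 18) - 87)*122 = (14 - 87)*122 = -73*122 = -8906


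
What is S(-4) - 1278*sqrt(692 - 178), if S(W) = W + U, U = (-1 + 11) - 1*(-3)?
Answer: 9 - 1278*sqrt(514) ≈ -28965.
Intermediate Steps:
U = 13 (U = 10 + 3 = 13)
S(W) = 13 + W (S(W) = W + 13 = 13 + W)
S(-4) - 1278*sqrt(692 - 178) = (13 - 4) - 1278*sqrt(692 - 178) = 9 - 1278*sqrt(514)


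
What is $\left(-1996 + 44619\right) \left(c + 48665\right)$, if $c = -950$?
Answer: $2033756445$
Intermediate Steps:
$\left(-1996 + 44619\right) \left(c + 48665\right) = \left(-1996 + 44619\right) \left(-950 + 48665\right) = 42623 \cdot 47715 = 2033756445$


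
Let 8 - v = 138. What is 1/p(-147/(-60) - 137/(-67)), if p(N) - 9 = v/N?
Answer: -6023/119993 ≈ -0.050195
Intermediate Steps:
v = -130 (v = 8 - 1*138 = 8 - 138 = -130)
p(N) = 9 - 130/N
1/p(-147/(-60) - 137/(-67)) = 1/(9 - 130/(-147/(-60) - 137/(-67))) = 1/(9 - 130/(-147*(-1/60) - 137*(-1/67))) = 1/(9 - 130/(49/20 + 137/67)) = 1/(9 - 130/6023/1340) = 1/(9 - 130*1340/6023) = 1/(9 - 174200/6023) = 1/(-119993/6023) = -6023/119993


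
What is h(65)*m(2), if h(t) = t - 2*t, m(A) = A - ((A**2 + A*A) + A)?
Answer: 520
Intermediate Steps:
m(A) = -2*A**2 (m(A) = A - ((A**2 + A**2) + A) = A - (2*A**2 + A) = A - (A + 2*A**2) = A + (-A - 2*A**2) = -2*A**2)
h(t) = -t
h(65)*m(2) = (-1*65)*(-2*2**2) = -(-130)*4 = -65*(-8) = 520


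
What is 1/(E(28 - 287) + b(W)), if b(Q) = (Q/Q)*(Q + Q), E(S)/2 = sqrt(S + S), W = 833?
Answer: 119/198402 - I*sqrt(518)/1388814 ≈ 0.00059979 - 1.6388e-5*I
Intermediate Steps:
E(S) = 2*sqrt(2)*sqrt(S) (E(S) = 2*sqrt(S + S) = 2*sqrt(2*S) = 2*(sqrt(2)*sqrt(S)) = 2*sqrt(2)*sqrt(S))
b(Q) = 2*Q (b(Q) = 1*(2*Q) = 2*Q)
1/(E(28 - 287) + b(W)) = 1/(2*sqrt(2)*sqrt(28 - 287) + 2*833) = 1/(2*sqrt(2)*sqrt(-259) + 1666) = 1/(2*sqrt(2)*(I*sqrt(259)) + 1666) = 1/(2*I*sqrt(518) + 1666) = 1/(1666 + 2*I*sqrt(518))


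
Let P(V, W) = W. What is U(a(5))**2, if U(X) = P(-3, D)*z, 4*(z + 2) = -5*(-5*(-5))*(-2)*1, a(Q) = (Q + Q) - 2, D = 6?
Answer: 131769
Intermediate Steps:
a(Q) = -2 + 2*Q (a(Q) = 2*Q - 2 = -2 + 2*Q)
z = 121/2 (z = -2 + (-5*(-5*(-5))*(-2)*1)/4 = -2 + (-125*(-2)*1)/4 = -2 + (-5*(-50)*1)/4 = -2 + (250*1)/4 = -2 + (1/4)*250 = -2 + 125/2 = 121/2 ≈ 60.500)
U(X) = 363 (U(X) = 6*(121/2) = 363)
U(a(5))**2 = 363**2 = 131769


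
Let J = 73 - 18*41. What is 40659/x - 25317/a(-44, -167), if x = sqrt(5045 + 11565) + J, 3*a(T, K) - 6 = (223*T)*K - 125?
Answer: -8866813671768/139472758655 - 40659*sqrt(16610)/425615 ≈ -75.886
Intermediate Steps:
J = -665 (J = 73 - 738 = -665)
a(T, K) = -119/3 + 223*K*T/3 (a(T, K) = 2 + ((223*T)*K - 125)/3 = 2 + (223*K*T - 125)/3 = 2 + (-125 + 223*K*T)/3 = 2 + (-125/3 + 223*K*T/3) = -119/3 + 223*K*T/3)
x = -665 + sqrt(16610) (x = sqrt(5045 + 11565) - 665 = sqrt(16610) - 665 = -665 + sqrt(16610) ≈ -536.12)
40659/x - 25317/a(-44, -167) = 40659/(-665 + sqrt(16610)) - 25317/(-119/3 + (223/3)*(-167)*(-44)) = 40659/(-665 + sqrt(16610)) - 25317/(-119/3 + 1638604/3) = 40659/(-665 + sqrt(16610)) - 25317/1638485/3 = 40659/(-665 + sqrt(16610)) - 25317*3/1638485 = 40659/(-665 + sqrt(16610)) - 75951/1638485 = -75951/1638485 + 40659/(-665 + sqrt(16610))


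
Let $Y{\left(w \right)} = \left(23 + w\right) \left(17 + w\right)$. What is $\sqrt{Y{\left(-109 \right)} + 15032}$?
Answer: $4 \sqrt{1434} \approx 151.47$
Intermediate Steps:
$Y{\left(w \right)} = \left(17 + w\right) \left(23 + w\right)$
$\sqrt{Y{\left(-109 \right)} + 15032} = \sqrt{\left(391 + \left(-109\right)^{2} + 40 \left(-109\right)\right) + 15032} = \sqrt{\left(391 + 11881 - 4360\right) + 15032} = \sqrt{7912 + 15032} = \sqrt{22944} = 4 \sqrt{1434}$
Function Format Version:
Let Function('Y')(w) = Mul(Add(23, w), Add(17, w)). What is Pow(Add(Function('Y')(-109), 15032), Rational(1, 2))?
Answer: Mul(4, Pow(1434, Rational(1, 2))) ≈ 151.47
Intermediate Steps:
Function('Y')(w) = Mul(Add(17, w), Add(23, w))
Pow(Add(Function('Y')(-109), 15032), Rational(1, 2)) = Pow(Add(Add(391, Pow(-109, 2), Mul(40, -109)), 15032), Rational(1, 2)) = Pow(Add(Add(391, 11881, -4360), 15032), Rational(1, 2)) = Pow(Add(7912, 15032), Rational(1, 2)) = Pow(22944, Rational(1, 2)) = Mul(4, Pow(1434, Rational(1, 2)))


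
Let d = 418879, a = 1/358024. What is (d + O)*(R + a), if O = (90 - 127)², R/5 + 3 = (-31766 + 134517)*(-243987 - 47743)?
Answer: -2818804539867325164229/44753 ≈ -6.2986e+16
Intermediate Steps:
a = 1/358024 ≈ 2.7931e-6
R = -149877746165 (R = -15 + 5*((-31766 + 134517)*(-243987 - 47743)) = -15 + 5*(102751*(-291730)) = -15 + 5*(-29975549230) = -15 - 149877746150 = -149877746165)
O = 1369 (O = (-37)² = 1369)
(d + O)*(R + a) = (418879 + 1369)*(-149877746165 + 1/358024) = 420248*(-53659830192977959/358024) = -2818804539867325164229/44753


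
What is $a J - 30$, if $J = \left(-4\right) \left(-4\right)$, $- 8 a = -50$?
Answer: $70$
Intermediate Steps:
$a = \frac{25}{4}$ ($a = \left(- \frac{1}{8}\right) \left(-50\right) = \frac{25}{4} \approx 6.25$)
$J = 16$
$a J - 30 = \frac{25}{4} \cdot 16 - 30 = 100 - 30 = 70$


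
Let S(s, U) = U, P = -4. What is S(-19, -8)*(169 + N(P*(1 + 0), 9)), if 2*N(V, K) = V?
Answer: -1336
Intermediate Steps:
N(V, K) = V/2
S(-19, -8)*(169 + N(P*(1 + 0), 9)) = -8*(169 + (-4*(1 + 0))/2) = -8*(169 + (-4*1)/2) = -8*(169 + (1/2)*(-4)) = -8*(169 - 2) = -8*167 = -1336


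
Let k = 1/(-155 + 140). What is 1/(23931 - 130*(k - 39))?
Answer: 3/87029 ≈ 3.4471e-5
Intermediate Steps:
k = -1/15 (k = 1/(-15) = -1/15 ≈ -0.066667)
1/(23931 - 130*(k - 39)) = 1/(23931 - 130*(-1/15 - 39)) = 1/(23931 - 130*(-586/15)) = 1/(23931 + 15236/3) = 1/(87029/3) = 3/87029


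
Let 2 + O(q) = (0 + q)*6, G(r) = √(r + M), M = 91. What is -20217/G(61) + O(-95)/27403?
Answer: -572/27403 - 20217*√38/76 ≈ -1639.8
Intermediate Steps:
G(r) = √(91 + r) (G(r) = √(r + 91) = √(91 + r))
O(q) = -2 + 6*q (O(q) = -2 + (0 + q)*6 = -2 + q*6 = -2 + 6*q)
-20217/G(61) + O(-95)/27403 = -20217/√(91 + 61) + (-2 + 6*(-95))/27403 = -20217*√38/76 + (-2 - 570)*(1/27403) = -20217*√38/76 - 572*1/27403 = -20217*√38/76 - 572/27403 = -572/27403 - 20217*√38/76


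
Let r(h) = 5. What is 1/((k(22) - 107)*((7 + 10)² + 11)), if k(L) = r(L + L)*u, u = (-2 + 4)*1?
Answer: -1/29100 ≈ -3.4364e-5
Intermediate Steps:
u = 2 (u = 2*1 = 2)
k(L) = 10 (k(L) = 5*2 = 10)
1/((k(22) - 107)*((7 + 10)² + 11)) = 1/((10 - 107)*((7 + 10)² + 11)) = 1/(-97*(17² + 11)) = 1/(-97*(289 + 11)) = 1/(-97*300) = 1/(-29100) = -1/29100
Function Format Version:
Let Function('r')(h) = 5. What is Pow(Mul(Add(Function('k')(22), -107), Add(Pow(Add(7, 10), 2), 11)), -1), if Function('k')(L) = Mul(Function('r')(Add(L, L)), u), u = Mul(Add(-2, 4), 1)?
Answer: Rational(-1, 29100) ≈ -3.4364e-5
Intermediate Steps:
u = 2 (u = Mul(2, 1) = 2)
Function('k')(L) = 10 (Function('k')(L) = Mul(5, 2) = 10)
Pow(Mul(Add(Function('k')(22), -107), Add(Pow(Add(7, 10), 2), 11)), -1) = Pow(Mul(Add(10, -107), Add(Pow(Add(7, 10), 2), 11)), -1) = Pow(Mul(-97, Add(Pow(17, 2), 11)), -1) = Pow(Mul(-97, Add(289, 11)), -1) = Pow(Mul(-97, 300), -1) = Pow(-29100, -1) = Rational(-1, 29100)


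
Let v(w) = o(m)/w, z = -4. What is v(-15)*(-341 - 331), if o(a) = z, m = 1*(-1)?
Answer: -896/5 ≈ -179.20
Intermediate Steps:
m = -1
o(a) = -4
v(w) = -4/w
v(-15)*(-341 - 331) = (-4/(-15))*(-341 - 331) = -4*(-1/15)*(-672) = (4/15)*(-672) = -896/5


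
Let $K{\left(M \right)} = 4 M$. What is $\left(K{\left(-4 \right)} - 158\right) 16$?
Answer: $-2784$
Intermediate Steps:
$\left(K{\left(-4 \right)} - 158\right) 16 = \left(4 \left(-4\right) - 158\right) 16 = \left(-16 - 158\right) 16 = \left(-174\right) 16 = -2784$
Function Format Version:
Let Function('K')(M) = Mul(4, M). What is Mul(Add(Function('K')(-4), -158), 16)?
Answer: -2784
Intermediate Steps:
Mul(Add(Function('K')(-4), -158), 16) = Mul(Add(Mul(4, -4), -158), 16) = Mul(Add(-16, -158), 16) = Mul(-174, 16) = -2784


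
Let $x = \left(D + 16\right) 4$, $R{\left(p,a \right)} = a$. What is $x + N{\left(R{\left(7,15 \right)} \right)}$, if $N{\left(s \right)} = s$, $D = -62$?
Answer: $-169$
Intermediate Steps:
$x = -184$ ($x = \left(-62 + 16\right) 4 = \left(-46\right) 4 = -184$)
$x + N{\left(R{\left(7,15 \right)} \right)} = -184 + 15 = -169$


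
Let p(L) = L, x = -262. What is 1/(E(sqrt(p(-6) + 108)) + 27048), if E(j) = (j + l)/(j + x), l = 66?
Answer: 308984437/8357332640533 + 164*sqrt(102)/25071997921599 ≈ 3.6972e-5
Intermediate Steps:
E(j) = (66 + j)/(-262 + j) (E(j) = (j + 66)/(j - 262) = (66 + j)/(-262 + j))
1/(E(sqrt(p(-6) + 108)) + 27048) = 1/((66 + sqrt(-6 + 108))/(-262 + sqrt(-6 + 108)) + 27048) = 1/((66 + sqrt(102))/(-262 + sqrt(102)) + 27048) = 1/(27048 + (66 + sqrt(102))/(-262 + sqrt(102)))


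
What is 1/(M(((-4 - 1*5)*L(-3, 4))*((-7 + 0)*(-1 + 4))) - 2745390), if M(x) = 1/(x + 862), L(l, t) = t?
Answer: -1618/4442041019 ≈ -3.6425e-7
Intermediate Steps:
M(x) = 1/(862 + x)
1/(M(((-4 - 1*5)*L(-3, 4))*((-7 + 0)*(-1 + 4))) - 2745390) = 1/(1/(862 + ((-4 - 1*5)*4)*((-7 + 0)*(-1 + 4))) - 2745390) = 1/(1/(862 + ((-4 - 5)*4)*(-7*3)) - 2745390) = 1/(1/(862 - 9*4*(-21)) - 2745390) = 1/(1/(862 - 36*(-21)) - 2745390) = 1/(1/(862 + 756) - 2745390) = 1/(1/1618 - 2745390) = 1/(-4442041019/1618) = -1618/4442041019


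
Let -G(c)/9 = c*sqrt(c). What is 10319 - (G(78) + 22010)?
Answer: -11691 + 702*sqrt(78) ≈ -5491.1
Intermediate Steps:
G(c) = -9*c**(3/2) (G(c) = -9*c*sqrt(c) = -9*c**(3/2))
10319 - (G(78) + 22010) = 10319 - (-702*sqrt(78) + 22010) = 10319 - (22010 - 702*sqrt(78)) = 10319 + (-22010 + 702*sqrt(78)) = -11691 + 702*sqrt(78)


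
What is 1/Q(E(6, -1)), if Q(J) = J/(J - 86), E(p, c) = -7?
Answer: 93/7 ≈ 13.286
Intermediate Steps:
Q(J) = J/(-86 + J)
1/Q(E(6, -1)) = 1/(-7/(-86 - 7)) = 1/(-7/(-93)) = 1/(-7*(-1/93)) = 1/(7/93) = 93/7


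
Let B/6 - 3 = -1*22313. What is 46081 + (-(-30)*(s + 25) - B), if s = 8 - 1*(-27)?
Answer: 181741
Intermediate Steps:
s = 35 (s = 8 + 27 = 35)
B = -133860 (B = 18 + 6*(-1*22313) = 18 + 6*(-22313) = 18 - 133878 = -133860)
46081 + (-(-30)*(s + 25) - B) = 46081 + (-(-30)*(35 + 25) - 1*(-133860)) = 46081 + (-(-30)*60 + 133860) = 46081 + (-1*(-1800) + 133860) = 46081 + (1800 + 133860) = 46081 + 135660 = 181741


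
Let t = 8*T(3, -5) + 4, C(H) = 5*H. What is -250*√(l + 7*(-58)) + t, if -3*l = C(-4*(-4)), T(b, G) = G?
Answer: -36 - 250*I*√3894/3 ≈ -36.0 - 5200.2*I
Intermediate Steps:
t = -36 (t = 8*(-5) + 4 = -40 + 4 = -36)
l = -80/3 (l = -5*(-4*(-4))/3 = -5*16/3 = -⅓*80 = -80/3 ≈ -26.667)
-250*√(l + 7*(-58)) + t = -250*√(-80/3 + 7*(-58)) - 36 = -250*√(-80/3 - 406) - 36 = -250*I*√3894/3 - 36 = -36 - 250*I*√3894/3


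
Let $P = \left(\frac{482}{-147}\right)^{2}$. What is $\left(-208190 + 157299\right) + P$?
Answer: $- \frac{1099471295}{21609} \approx -50880.0$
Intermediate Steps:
$P = \frac{232324}{21609}$ ($P = \left(482 \left(- \frac{1}{147}\right)\right)^{2} = \left(- \frac{482}{147}\right)^{2} = \frac{232324}{21609} \approx 10.751$)
$\left(-208190 + 157299\right) + P = \left(-208190 + 157299\right) + \frac{232324}{21609} = -50891 + \frac{232324}{21609} = - \frac{1099471295}{21609}$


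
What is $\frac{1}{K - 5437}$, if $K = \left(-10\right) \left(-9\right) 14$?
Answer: $- \frac{1}{4177} \approx -0.00023941$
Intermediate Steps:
$K = 1260$ ($K = 90 \cdot 14 = 1260$)
$\frac{1}{K - 5437} = \frac{1}{1260 - 5437} = \frac{1}{-4177} = - \frac{1}{4177}$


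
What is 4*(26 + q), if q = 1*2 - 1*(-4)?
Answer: 128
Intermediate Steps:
q = 6 (q = 2 + 4 = 6)
4*(26 + q) = 4*(26 + 6) = 4*32 = 128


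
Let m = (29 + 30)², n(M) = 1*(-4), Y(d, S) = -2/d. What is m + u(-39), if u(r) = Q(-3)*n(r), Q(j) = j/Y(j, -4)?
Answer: 3499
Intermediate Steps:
Q(j) = -j²/2 (Q(j) = j/((-2/j)) = j*(-j/2) = -j²/2)
n(M) = -4
u(r) = 18 (u(r) = -½*(-3)²*(-4) = -½*9*(-4) = -9/2*(-4) = 18)
m = 3481 (m = 59² = 3481)
m + u(-39) = 3481 + 18 = 3499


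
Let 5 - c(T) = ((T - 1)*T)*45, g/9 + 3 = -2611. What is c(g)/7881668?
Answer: -24907329085/7881668 ≈ -3160.2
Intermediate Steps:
g = -23526 (g = -27 + 9*(-2611) = -27 - 23499 = -23526)
c(T) = 5 - 45*T*(-1 + T) (c(T) = 5 - (T - 1)*T*45 = 5 - (-1 + T)*T*45 = 5 - T*(-1 + T)*45 = 5 - 45*T*(-1 + T))
c(g)/7881668 = (5 - 45*(-23526)² + 45*(-23526))/7881668 = (5 - 45*553472676 - 1058670)*(1/7881668) = (5 - 24906270420 - 1058670)*(1/7881668) = -24907329085*1/7881668 = -24907329085/7881668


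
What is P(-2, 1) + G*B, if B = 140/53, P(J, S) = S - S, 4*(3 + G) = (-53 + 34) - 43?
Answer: -2590/53 ≈ -48.868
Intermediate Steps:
G = -37/2 (G = -3 + ((-53 + 34) - 43)/4 = -3 + (-19 - 43)/4 = -3 + (¼)*(-62) = -3 - 31/2 = -37/2 ≈ -18.500)
P(J, S) = 0
B = 140/53 (B = 140*(1/53) = 140/53 ≈ 2.6415)
P(-2, 1) + G*B = 0 - 37/2*140/53 = 0 - 2590/53 = -2590/53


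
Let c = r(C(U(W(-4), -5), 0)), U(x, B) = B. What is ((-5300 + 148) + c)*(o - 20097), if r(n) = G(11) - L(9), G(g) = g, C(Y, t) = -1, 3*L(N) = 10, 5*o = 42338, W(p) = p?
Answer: 897382651/15 ≈ 5.9826e+7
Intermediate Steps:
o = 42338/5 (o = (1/5)*42338 = 42338/5 ≈ 8467.6)
L(N) = 10/3 (L(N) = (1/3)*10 = 10/3)
r(n) = 23/3 (r(n) = 11 - 1*10/3 = 11 - 10/3 = 23/3)
c = 23/3 ≈ 7.6667
((-5300 + 148) + c)*(o - 20097) = ((-5300 + 148) + 23/3)*(42338/5 - 20097) = (-5152 + 23/3)*(-58147/5) = -15433/3*(-58147/5) = 897382651/15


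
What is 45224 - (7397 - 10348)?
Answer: 48175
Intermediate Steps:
45224 - (7397 - 10348) = 45224 - 1*(-2951) = 45224 + 2951 = 48175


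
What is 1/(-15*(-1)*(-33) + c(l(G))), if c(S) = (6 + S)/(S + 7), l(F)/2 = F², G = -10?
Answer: -207/102259 ≈ -0.0020243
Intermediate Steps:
l(F) = 2*F²
c(S) = (6 + S)/(7 + S)
1/(-15*(-1)*(-33) + c(l(G))) = 1/(-15*(-1)*(-33) + (6 + 2*(-10)²)/(7 + 2*(-10)²)) = 1/(15*(-33) + (6 + 2*100)/(7 + 2*100)) = 1/(-495 + (6 + 200)/(7 + 200)) = 1/(-495 + 206/207) = 1/(-102259/207) = -207/102259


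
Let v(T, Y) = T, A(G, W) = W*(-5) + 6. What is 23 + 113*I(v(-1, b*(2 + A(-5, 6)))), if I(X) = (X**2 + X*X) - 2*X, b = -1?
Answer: 475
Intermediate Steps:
A(G, W) = 6 - 5*W (A(G, W) = -5*W + 6 = 6 - 5*W)
I(X) = -2*X + 2*X**2 (I(X) = (X**2 + X**2) - 2*X = 2*X**2 - 2*X = -2*X + 2*X**2)
23 + 113*I(v(-1, b*(2 + A(-5, 6)))) = 23 + 113*(2*(-1)*(-1 - 1)) = 23 + 113*(2*(-1)*(-2)) = 23 + 113*4 = 23 + 452 = 475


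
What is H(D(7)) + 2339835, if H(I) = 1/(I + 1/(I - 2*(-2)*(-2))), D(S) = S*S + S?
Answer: 6291816363/2689 ≈ 2.3398e+6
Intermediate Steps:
D(S) = S + S**2 (D(S) = S**2 + S = S + S**2)
H(I) = 1/(I + 1/(-8 + I)) (H(I) = 1/(I + 1/(I + 4*(-2))) = 1/(I + 1/(I - 8)) = 1/(I + 1/(-8 + I)))
H(D(7)) + 2339835 = (-8 + 7*(1 + 7))/(1 + (7*(1 + 7))**2 - 56*(1 + 7)) + 2339835 = (-8 + 7*8)/(1 + (7*8)**2 - 56*8) + 2339835 = (-8 + 56)/(1 + 56**2 - 8*56) + 2339835 = 48/(1 + 3136 - 448) + 2339835 = 48/2689 + 2339835 = 6291816363/2689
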